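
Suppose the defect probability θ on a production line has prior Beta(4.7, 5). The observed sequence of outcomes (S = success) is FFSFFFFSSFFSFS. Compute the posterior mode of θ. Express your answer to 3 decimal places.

θ̂_MAP = 0.401

Prior: Beta(4.7, 5).
Data: 5 successes in 14 trials (from the sequence). The binomial likelihood contributes θ^5(1−θ)^9, so the posterior is Beta(4.7+5, 5+9) = Beta(9.7, 14).
For Beta(a, b) with a, b > 1 the mode is (a−1)/(a+b−2) = 8.7/21.7 ≈ 0.401.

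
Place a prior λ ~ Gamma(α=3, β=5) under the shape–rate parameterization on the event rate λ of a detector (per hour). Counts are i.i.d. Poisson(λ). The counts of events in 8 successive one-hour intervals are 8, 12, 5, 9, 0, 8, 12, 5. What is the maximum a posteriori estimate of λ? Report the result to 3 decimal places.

Σxᵢ = 8+12+5+9+0+8+12+5 = 59, with n = 8.
Posterior ∝ λ^2e^(−5λ) · λ^59e^(−8λ) = λ^61e^(−13λ), i.e. Gamma(shape=62, rate=13).
The mode of a Gamma(a, b) with a ≥ 1 (shape–rate) is (a−1)/b = 61/13 ≈ 4.692.

λ̂_MAP = 4.692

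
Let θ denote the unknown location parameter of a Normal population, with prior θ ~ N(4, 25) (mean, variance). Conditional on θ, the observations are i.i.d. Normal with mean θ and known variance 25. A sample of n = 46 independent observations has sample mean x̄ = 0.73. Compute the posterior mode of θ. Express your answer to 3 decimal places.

n = 46, x̄ = 0.73.
For a Normal prior and Normal likelihood with known variance, the posterior is Normal; its mode equals its mean, the precision-weighted average.
Prior precision 1/σ₀² = 1/25 = 0.04; data precision n/σ² = 46/25 = 1.84.
θ̂ = (0.04·4 + 1.84·0.73) / (0.04 + 1.84) = 1.5032/1.88 = 1879/2350 ≈ 0.800.

θ̂_MAP = 0.800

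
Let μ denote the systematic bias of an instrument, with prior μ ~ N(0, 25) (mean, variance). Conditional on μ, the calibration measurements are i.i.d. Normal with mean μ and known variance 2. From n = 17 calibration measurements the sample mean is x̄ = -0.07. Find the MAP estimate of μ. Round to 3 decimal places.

μ̂_MAP = -0.070

n = 17, x̄ = -0.07.
For a Normal prior and Normal likelihood with known variance, the posterior is Normal; its mode equals its mean, the precision-weighted average.
Prior precision 1/σ₀² = 1/25 = 0.04; data precision n/σ² = 17/2 = 8.5.
μ̂ = (0.04·0 + 8.5·(-0.07)) / (0.04 + 8.5) = (-0.595)/8.54 = -17/244 ≈ -0.070.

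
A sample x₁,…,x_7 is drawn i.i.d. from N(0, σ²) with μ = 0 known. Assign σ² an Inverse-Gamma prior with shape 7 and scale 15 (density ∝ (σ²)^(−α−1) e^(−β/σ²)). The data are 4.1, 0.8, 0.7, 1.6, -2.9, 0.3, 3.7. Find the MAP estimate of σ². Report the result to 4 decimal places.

Sum of squared deviations about the known mean: SS = (4.1−0)² + (0.8−0)² + (0.7−0)² + (1.6−0)² + (-2.9−0)² + (0.3−0)² + (3.7−0)² = 42.69.
The Normal likelihood contributes (σ²)^(−n/2) exp(−SS/(2σ²)), so the posterior is Inverse-Gamma(α + n/2, β + SS/2) = Inverse-Gamma(10.5, 36.345).
The mode of Inverse-Gamma(a, b) is b/(a+1) = 36.345/11.5 ≈ 3.1604.

σ̂²_MAP = 3.1604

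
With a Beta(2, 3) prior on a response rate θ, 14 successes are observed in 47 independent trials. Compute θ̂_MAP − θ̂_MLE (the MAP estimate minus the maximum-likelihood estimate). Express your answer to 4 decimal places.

Posterior is Beta(16, 36); MAP = (16−1)/(52−2) = 15/50 ≈ 0.30000.
MLE ignores the prior: θ̂_MLE = k/n = 14/47 ≈ 0.29787.
Difference = 15/50 − 14/47 = 1/470 ≈ 0.0021.

MAP − MLE = 0.0021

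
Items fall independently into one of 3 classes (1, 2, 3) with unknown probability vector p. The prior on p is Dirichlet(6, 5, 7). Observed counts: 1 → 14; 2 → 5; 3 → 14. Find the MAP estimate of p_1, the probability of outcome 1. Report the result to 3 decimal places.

The posterior is Dirichlet(αᵢ + nᵢ) = Dirichlet(20, 10, 21).
For a Dirichlet(a₁,…,a_K) with all aᵢ > 1, the mode has j-th component (aⱼ − 1)/(Σaᵢ − K).
Here Σaᵢ = 51 and K = 3, so p_1 = (20 − 1)/(51 − 3) = 19/48 ≈ 0.396.

MAP estimate: 0.396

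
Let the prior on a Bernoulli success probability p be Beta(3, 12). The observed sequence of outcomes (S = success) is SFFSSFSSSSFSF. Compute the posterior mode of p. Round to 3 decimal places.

Prior: Beta(3, 12).
Data: 8 successes in 13 trials (from the sequence). The binomial likelihood contributes p^8(1−p)^5, so the posterior is Beta(3+8, 12+5) = Beta(11, 17).
For Beta(a, b) with a, b > 1 the mode is (a−1)/(a+b−2) = 10/26 ≈ 0.385.

p̂_MAP = 0.385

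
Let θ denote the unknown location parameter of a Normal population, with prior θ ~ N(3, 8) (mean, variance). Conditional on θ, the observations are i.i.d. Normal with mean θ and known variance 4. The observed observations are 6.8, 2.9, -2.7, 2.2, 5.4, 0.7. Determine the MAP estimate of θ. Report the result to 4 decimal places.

n = 6; x̄ = (6.8 + 2.9 + (-2.7) + 2.2 + 5.4 + 0.7)/6 = 15.3/6 = 2.55.
For a Normal prior and Normal likelihood with known variance, the posterior is Normal; its mode equals its mean, the precision-weighted average.
Prior precision 1/σ₀² = 1/8 = 0.125; data precision n/σ² = 6/4 = 1.5.
θ̂ = (0.125·3 + 1.5·2.55) / (0.125 + 1.5) = 4.2/1.625 = 168/65 ≈ 2.5846.

θ̂_MAP = 2.5846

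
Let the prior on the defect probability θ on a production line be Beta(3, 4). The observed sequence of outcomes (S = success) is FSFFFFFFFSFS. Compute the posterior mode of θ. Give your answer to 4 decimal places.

θ̂_MAP = 0.2941

Prior: Beta(3, 4).
Data: 3 successes in 12 trials (from the sequence). The binomial likelihood contributes θ^3(1−θ)^9, so the posterior is Beta(3+3, 4+9) = Beta(6, 13).
For Beta(a, b) with a, b > 1 the mode is (a−1)/(a+b−2) = 5/17 ≈ 0.2941.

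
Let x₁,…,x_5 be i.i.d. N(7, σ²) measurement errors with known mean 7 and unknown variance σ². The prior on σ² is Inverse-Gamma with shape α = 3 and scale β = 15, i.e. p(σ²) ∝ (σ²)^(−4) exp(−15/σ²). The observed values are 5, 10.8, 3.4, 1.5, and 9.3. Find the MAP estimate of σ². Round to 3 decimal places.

Sum of squared deviations about the known mean: SS = (5−7)² + (10.8−7)² + (3.4−7)² + (1.5−7)² + (9.3−7)² = 66.94.
The Normal likelihood contributes (σ²)^(−n/2) exp(−SS/(2σ²)), so the posterior is Inverse-Gamma(α + n/2, β + SS/2) = Inverse-Gamma(5.5, 48.47).
The mode of Inverse-Gamma(a, b) is b/(a+1) = 48.47/6.5 ≈ 7.457.

σ̂²_MAP = 7.457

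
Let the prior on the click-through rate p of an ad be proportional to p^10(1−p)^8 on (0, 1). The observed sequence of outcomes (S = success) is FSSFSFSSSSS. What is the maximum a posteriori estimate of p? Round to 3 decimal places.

The prior density ∝ p^10(1−p)^8 is the kernel of Beta(11, 9).
Data: 8 successes in 11 trials (from the sequence). The binomial likelihood contributes p^8(1−p)^3, so the posterior is Beta(11+8, 9+3) = Beta(19, 12).
For Beta(a, b) with a, b > 1 the mode is (a−1)/(a+b−2) = 18/29 ≈ 0.621.

p̂_MAP = 0.621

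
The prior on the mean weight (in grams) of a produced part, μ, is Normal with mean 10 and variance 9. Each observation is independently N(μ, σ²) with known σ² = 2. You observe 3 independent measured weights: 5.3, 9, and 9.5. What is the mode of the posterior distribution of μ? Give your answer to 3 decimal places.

n = 3; x̄ = (5.3 + 9 + 9.5)/3 = 23.8/3 = 119/15 ≈ 7.9333.
For a Normal prior and Normal likelihood with known variance, the posterior is Normal; its mode equals its mean, the precision-weighted average.
Prior precision 1/σ₀² = 1/9; data precision n/σ² = 3/2 = 1.5.
μ̂ = ((1/9)·10 + 1.5·(119/15)) / (1/9 + 1.5) = (1171/90)/(29/18) = 1171/145 ≈ 8.076.

μ̂_MAP = 8.076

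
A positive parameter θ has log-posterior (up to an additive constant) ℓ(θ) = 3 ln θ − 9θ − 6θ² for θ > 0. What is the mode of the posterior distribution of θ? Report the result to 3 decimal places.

θ̂_MAP = 0.250

ℓ'(θ) = 3/θ − 9 − 12θ. Setting this to zero and multiplying by θ: 12θ² + 9θ − 3 = 0.
θ = (−9 + √(9² + 4·12·3)) / (2·12) = (−9 + √225) / 24 = (−9 + 15)/24 = 1/4.
ℓ''(θ) = −3/θ² − 12 < 0, confirming a maximum.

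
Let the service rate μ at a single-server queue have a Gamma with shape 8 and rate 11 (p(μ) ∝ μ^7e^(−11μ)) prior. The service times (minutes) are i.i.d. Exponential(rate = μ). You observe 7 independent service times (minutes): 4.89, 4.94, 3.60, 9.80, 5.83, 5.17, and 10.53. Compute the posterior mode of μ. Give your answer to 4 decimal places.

μ̂_MAP = 0.2511

The Exponential(rate=μ) likelihood is ∝ μ^n e^(−μΣtᵢ). Here n = 7 and Σtᵢ = 4.89 + 4.94 + 3.60 + 9.80 + 5.83 + 5.17 + 10.53 = 44.76.
Posterior ∝ μ^7e^(−11μ) · μ^7e^(−44.76μ) = μ^14e^(−55.76μ), i.e. Gamma(15, 55.76).
Mode = (a−1)/b = 14/55.76 ≈ 0.2511.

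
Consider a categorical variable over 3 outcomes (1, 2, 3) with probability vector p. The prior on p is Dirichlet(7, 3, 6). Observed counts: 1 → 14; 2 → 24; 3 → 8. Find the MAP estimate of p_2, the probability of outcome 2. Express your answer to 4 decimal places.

MAP estimate: 0.4407

The posterior is Dirichlet(αᵢ + nᵢ) = Dirichlet(21, 27, 14).
For a Dirichlet(a₁,…,a_K) with all aᵢ > 1, the mode has j-th component (aⱼ − 1)/(Σaᵢ − K).
Here Σaᵢ = 62 and K = 3, so p_2 = (27 − 1)/(62 − 3) = 26/59 ≈ 0.4407.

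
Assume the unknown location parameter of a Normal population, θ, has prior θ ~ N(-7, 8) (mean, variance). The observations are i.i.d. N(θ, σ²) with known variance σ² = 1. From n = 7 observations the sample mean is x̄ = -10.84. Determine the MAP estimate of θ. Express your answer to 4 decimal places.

n = 7, x̄ = -10.84.
For a Normal prior and Normal likelihood with known variance, the posterior is Normal; its mode equals its mean, the precision-weighted average.
Prior precision 1/σ₀² = 1/8 = 0.125; data precision n/σ² = 7/1 = 7.
θ̂ = (0.125·(-7) + 7·(-10.84)) / (0.125 + 7) = (-76.755)/7.125 = -5117/475 ≈ -10.7726.

θ̂_MAP = -10.7726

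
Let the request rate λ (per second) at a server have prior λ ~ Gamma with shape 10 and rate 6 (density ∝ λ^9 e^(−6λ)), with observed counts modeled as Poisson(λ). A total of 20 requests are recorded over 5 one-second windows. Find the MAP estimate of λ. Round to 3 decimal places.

Σxᵢ = 20, n = 5.
Posterior ∝ λ^9e^(−6λ) · λ^20e^(−5λ) = λ^29e^(−11λ), i.e. Gamma(shape=30, rate=11).
The mode of a Gamma(a, b) with a ≥ 1 (shape–rate) is (a−1)/b = 29/11 ≈ 2.636.

λ̂_MAP = 2.636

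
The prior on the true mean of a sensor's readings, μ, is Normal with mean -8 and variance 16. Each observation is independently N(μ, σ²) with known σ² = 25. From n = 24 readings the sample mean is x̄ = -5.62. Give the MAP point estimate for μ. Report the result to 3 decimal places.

n = 24, x̄ = -5.62.
For a Normal prior and Normal likelihood with known variance, the posterior is Normal; its mode equals its mean, the precision-weighted average.
Prior precision 1/σ₀² = 1/16 = 0.0625; data precision n/σ² = 24/25 = 0.96.
μ̂ = (0.0625·(-8) + 0.96·(-5.62)) / (0.0625 + 0.96) = (-5.8952)/1.0225 = -58952/10225 ≈ -5.765.

μ̂_MAP = -5.765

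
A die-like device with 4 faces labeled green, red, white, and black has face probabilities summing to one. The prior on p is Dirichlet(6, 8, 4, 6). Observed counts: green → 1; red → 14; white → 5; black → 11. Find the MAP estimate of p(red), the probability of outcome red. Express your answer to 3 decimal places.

MAP estimate of p(red) = 0.412

The posterior is Dirichlet(αᵢ + nᵢ) = Dirichlet(7, 22, 9, 17).
For a Dirichlet(a₁,…,a_K) with all aᵢ > 1, the mode has j-th component (aⱼ − 1)/(Σaᵢ − K).
Here Σaᵢ = 55 and K = 4, so p(red) = (22 − 1)/(55 − 4) = 21/51 ≈ 0.412.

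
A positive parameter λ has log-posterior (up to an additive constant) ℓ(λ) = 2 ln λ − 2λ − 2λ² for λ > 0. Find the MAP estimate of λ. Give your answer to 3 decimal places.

λ̂_MAP = 0.500

ℓ'(λ) = 2/λ − 2 − 4λ. Setting this to zero and multiplying by λ: 4λ² + 2λ − 2 = 0.
λ = (−2 + √(2² + 4·4·2)) / (2·4) = (−2 + √36) / 8 = (−2 + 6)/8 = 1/2.
ℓ''(λ) = −2/λ² − 4 < 0, confirming a maximum.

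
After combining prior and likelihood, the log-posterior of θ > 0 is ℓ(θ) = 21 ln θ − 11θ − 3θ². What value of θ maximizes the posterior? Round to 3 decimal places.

ℓ'(θ) = 21/θ − 11 − 6θ. Setting this to zero and multiplying by θ: 6θ² + 11θ − 21 = 0.
θ = (−11 + √(11² + 4·6·21)) / (2·6) = (−11 + √625) / 12 = (−11 + 25)/12 = 7/6.
ℓ''(θ) = −21/θ² − 6 < 0, confirming a maximum.

θ̂_MAP = 1.167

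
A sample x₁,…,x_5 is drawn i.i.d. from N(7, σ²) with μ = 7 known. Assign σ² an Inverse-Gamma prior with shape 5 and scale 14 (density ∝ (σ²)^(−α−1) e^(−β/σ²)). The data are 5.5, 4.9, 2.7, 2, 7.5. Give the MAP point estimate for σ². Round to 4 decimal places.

σ̂²_MAP = 4.6118

Sum of squared deviations about the known mean: SS = (5.5−7)² + (4.9−7)² + (2.7−7)² + (2−7)² + (7.5−7)² = 50.4.
The Normal likelihood contributes (σ²)^(−n/2) exp(−SS/(2σ²)), so the posterior is Inverse-Gamma(α + n/2, β + SS/2) = Inverse-Gamma(7.5, 39.2).
The mode of Inverse-Gamma(a, b) is b/(a+1) = 39.2/8.5 ≈ 4.6118.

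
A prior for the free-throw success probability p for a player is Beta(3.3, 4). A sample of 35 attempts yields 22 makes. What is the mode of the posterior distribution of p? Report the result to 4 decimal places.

Prior: Beta(3.3, 4).
Data: 22 successes in 35 trials. The binomial likelihood contributes p^22(1−p)^13, so the posterior is Beta(3.3+22, 4+13) = Beta(25.3, 17).
For Beta(a, b) with a, b > 1 the mode is (a−1)/(a+b−2) = 24.3/40.3 ≈ 0.6030.

p̂_MAP = 0.6030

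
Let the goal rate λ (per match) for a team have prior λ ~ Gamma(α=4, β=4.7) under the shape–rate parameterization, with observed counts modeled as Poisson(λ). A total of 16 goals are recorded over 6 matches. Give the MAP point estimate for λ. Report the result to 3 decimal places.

Σxᵢ = 16, n = 6.
Posterior ∝ λ^3e^(−4.7λ) · λ^16e^(−6λ) = λ^19e^(−10.7λ), i.e. Gamma(shape=20, rate=10.7).
The mode of a Gamma(a, b) with a ≥ 1 (shape–rate) is (a−1)/b = 19/10.7 ≈ 1.776.

λ̂_MAP = 1.776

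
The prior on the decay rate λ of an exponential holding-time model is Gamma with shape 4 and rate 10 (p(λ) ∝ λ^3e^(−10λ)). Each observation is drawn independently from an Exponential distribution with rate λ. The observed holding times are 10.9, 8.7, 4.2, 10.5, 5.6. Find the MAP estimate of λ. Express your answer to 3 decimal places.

λ̂_MAP = 0.160

The Exponential(rate=λ) likelihood is ∝ λ^n e^(−λΣtᵢ). Here n = 5 and Σtᵢ = 10.9 + 8.7 + 4.2 + 10.5 + 5.6 = 39.9.
Posterior ∝ λ^3e^(−10λ) · λ^5e^(−39.9λ) = λ^8e^(−49.9λ), i.e. Gamma(9, 49.9).
Mode = (a−1)/b = 8/49.9 ≈ 0.160.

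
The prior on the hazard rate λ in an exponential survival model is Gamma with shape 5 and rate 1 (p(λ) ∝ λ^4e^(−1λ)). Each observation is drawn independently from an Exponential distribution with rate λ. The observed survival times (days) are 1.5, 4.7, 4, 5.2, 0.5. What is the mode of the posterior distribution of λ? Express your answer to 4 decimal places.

The Exponential(rate=λ) likelihood is ∝ λ^n e^(−λΣtᵢ). Here n = 5 and Σtᵢ = 1.5 + 4.7 + 4 + 5.2 + 0.5 = 15.9.
Posterior ∝ λ^4e^(−1λ) · λ^5e^(−15.9λ) = λ^9e^(−16.9λ), i.e. Gamma(10, 16.9).
Mode = (a−1)/b = 9/16.9 ≈ 0.5325.

λ̂_MAP = 0.5325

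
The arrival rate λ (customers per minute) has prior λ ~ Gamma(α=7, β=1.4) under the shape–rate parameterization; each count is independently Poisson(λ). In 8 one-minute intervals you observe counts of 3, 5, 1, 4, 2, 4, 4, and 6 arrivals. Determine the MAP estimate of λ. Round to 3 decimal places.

Σxᵢ = 3+5+1+4+2+4+4+6 = 29, with n = 8.
Posterior ∝ λ^6e^(−1.4λ) · λ^29e^(−8λ) = λ^35e^(−9.4λ), i.e. Gamma(shape=36, rate=9.4).
The mode of a Gamma(a, b) with a ≥ 1 (shape–rate) is (a−1)/b = 35/9.4 ≈ 3.723.

λ̂_MAP = 3.723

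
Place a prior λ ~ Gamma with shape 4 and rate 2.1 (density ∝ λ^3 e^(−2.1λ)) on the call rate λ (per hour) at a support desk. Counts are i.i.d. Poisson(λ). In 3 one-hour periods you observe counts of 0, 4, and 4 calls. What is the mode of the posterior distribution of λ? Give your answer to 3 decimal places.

λ̂_MAP = 2.157

Σxᵢ = 0+4+4 = 8, with n = 3.
Posterior ∝ λ^3e^(−2.1λ) · λ^8e^(−3λ) = λ^11e^(−5.1λ), i.e. Gamma(shape=12, rate=5.1).
The mode of a Gamma(a, b) with a ≥ 1 (shape–rate) is (a−1)/b = 11/5.1 ≈ 2.157.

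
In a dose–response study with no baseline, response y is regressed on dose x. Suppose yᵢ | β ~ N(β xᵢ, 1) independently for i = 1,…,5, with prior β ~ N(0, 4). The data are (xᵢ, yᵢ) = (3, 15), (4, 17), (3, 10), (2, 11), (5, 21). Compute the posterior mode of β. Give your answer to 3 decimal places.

log p(β | y) = −Σ(yᵢ − βxᵢ)²/(2·1) − β²/(2·4) + const.
Setting the derivative to zero: Σxᵢ(yᵢ − βxᵢ)/1 − β/4 = 0, so β = Σxᵢyᵢ / (Σxᵢ² + σ²/τ²).
Σxᵢyᵢ = 3·15 + 4·17 + 3·10 + 2·11 + 5·21 = 270; Σxᵢ² = 63; σ²/τ² = 0.25.
β̂_MAP = 270 / (63 + 0.25) = 270/63.25 ≈ 4.269.

β̂_MAP = 4.269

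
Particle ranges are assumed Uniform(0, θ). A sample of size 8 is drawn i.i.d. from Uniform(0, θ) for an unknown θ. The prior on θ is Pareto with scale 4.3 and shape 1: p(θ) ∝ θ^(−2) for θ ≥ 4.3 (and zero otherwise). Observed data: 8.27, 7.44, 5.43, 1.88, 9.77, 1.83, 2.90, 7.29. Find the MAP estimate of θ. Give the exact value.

θ̂_MAP = 9.77

The Uniform(0, θ) likelihood is θ^(−n) for θ ≥ max(xᵢ), zero otherwise. Here max(xᵢ) = 9.77.
Posterior ∝ θ^(−2) · θ^(−8) = θ^(−10) on θ ≥ max(4.3, 9.77) = 9.77.
This density is strictly decreasing in θ, so the posterior mode lies at the lower boundary of the support.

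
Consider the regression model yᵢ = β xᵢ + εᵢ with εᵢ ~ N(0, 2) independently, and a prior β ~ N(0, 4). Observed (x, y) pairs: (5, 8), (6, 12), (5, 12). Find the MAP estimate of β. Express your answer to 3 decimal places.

log p(β | y) = −Σ(yᵢ − βxᵢ)²/(2·2) − β²/(2·4) + const.
Setting the derivative to zero: Σxᵢ(yᵢ − βxᵢ)/2 − β/4 = 0, so β = Σxᵢyᵢ / (Σxᵢ² + σ²/τ²).
Σxᵢyᵢ = 5·8 + 6·12 + 5·12 = 172; Σxᵢ² = 86; σ²/τ² = 0.5.
β̂_MAP = 172 / (86 + 0.5) = 172/86.5 ≈ 1.988.

β̂_MAP = 1.988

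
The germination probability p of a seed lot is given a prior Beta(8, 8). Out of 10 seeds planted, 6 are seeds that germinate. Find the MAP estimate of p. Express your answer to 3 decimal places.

p̂_MAP = 0.542

Prior: Beta(8, 8).
Data: 6 successes in 10 trials. The binomial likelihood contributes p^6(1−p)^4, so the posterior is Beta(8+6, 8+4) = Beta(14, 12).
For Beta(a, b) with a, b > 1 the mode is (a−1)/(a+b−2) = 13/24 ≈ 0.542.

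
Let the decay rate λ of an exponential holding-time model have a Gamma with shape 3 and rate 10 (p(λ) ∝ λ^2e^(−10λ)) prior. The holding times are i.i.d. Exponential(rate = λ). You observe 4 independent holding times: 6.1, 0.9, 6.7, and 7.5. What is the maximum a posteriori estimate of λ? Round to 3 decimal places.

λ̂_MAP = 0.192

The Exponential(rate=λ) likelihood is ∝ λ^n e^(−λΣtᵢ). Here n = 4 and Σtᵢ = 6.1 + 0.9 + 6.7 + 7.5 = 21.2.
Posterior ∝ λ^2e^(−10λ) · λ^4e^(−21.2λ) = λ^6e^(−31.2λ), i.e. Gamma(7, 31.2).
Mode = (a−1)/b = 6/31.2 ≈ 0.192.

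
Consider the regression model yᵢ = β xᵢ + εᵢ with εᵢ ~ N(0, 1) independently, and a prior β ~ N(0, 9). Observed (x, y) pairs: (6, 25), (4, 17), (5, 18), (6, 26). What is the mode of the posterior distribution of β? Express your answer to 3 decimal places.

log p(β | y) = −Σ(yᵢ − βxᵢ)²/(2·1) − β²/(2·9) + const.
Setting the derivative to zero: Σxᵢ(yᵢ − βxᵢ)/1 − β/9 = 0, so β = Σxᵢyᵢ / (Σxᵢ² + σ²/τ²).
Σxᵢyᵢ = 6·25 + 4·17 + 5·18 + 6·26 = 464; Σxᵢ² = 113; σ²/τ² = 1/9.
β̂_MAP = 464 / (113 + 1/9) = 464/(1018/9) = 2088/509 ≈ 4.102.

β̂_MAP = 4.102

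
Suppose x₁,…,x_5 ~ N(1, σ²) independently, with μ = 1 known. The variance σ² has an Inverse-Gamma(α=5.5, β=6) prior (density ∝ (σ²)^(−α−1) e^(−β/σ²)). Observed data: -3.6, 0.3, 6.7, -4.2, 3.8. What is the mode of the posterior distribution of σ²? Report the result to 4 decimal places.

σ̂²_MAP = 5.6122

Sum of squared deviations about the known mean: SS = (-3.6−1)² + (0.3−1)² + (6.7−1)² + (-4.2−1)² + (3.8−1)² = 89.02.
The Normal likelihood contributes (σ²)^(−n/2) exp(−SS/(2σ²)), so the posterior is Inverse-Gamma(α + n/2, β + SS/2) = Inverse-Gamma(8, 50.51).
The mode of Inverse-Gamma(a, b) is b/(a+1) = 50.51/9 ≈ 5.6122.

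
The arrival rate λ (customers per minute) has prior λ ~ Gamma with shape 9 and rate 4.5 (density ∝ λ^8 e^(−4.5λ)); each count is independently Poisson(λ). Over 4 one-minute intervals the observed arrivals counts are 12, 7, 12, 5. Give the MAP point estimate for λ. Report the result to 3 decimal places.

Σxᵢ = 12+7+12+5 = 36, with n = 4.
Posterior ∝ λ^8e^(−4.5λ) · λ^36e^(−4λ) = λ^44e^(−8.5λ), i.e. Gamma(shape=45, rate=8.5).
The mode of a Gamma(a, b) with a ≥ 1 (shape–rate) is (a−1)/b = 44/8.5 ≈ 5.176.

λ̂_MAP = 5.176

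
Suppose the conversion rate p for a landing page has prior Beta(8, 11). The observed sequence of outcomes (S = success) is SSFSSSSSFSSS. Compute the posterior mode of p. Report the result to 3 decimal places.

p̂_MAP = 0.586

Prior: Beta(8, 11).
Data: 10 successes in 12 trials (from the sequence). The binomial likelihood contributes p^10(1−p)^2, so the posterior is Beta(8+10, 11+2) = Beta(18, 13).
For Beta(a, b) with a, b > 1 the mode is (a−1)/(a+b−2) = 17/29 ≈ 0.586.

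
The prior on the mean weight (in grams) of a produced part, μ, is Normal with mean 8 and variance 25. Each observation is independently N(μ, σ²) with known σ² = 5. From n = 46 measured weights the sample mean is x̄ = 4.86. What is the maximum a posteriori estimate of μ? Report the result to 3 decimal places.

n = 46, x̄ = 4.86.
For a Normal prior and Normal likelihood with known variance, the posterior is Normal; its mode equals its mean, the precision-weighted average.
Prior precision 1/σ₀² = 1/25 = 0.04; data precision n/σ² = 46/5 = 9.2.
μ̂ = (0.04·8 + 9.2·4.86) / (0.04 + 9.2) = 45.032/9.24 = 5629/1155 ≈ 4.874.

μ̂_MAP = 4.874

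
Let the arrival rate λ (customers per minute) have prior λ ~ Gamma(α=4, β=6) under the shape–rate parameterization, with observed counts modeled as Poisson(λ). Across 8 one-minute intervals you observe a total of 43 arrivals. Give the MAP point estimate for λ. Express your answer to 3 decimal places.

Σxᵢ = 43, n = 8.
Posterior ∝ λ^3e^(−6λ) · λ^43e^(−8λ) = λ^46e^(−14λ), i.e. Gamma(shape=47, rate=14).
The mode of a Gamma(a, b) with a ≥ 1 (shape–rate) is (a−1)/b = 46/14 ≈ 3.286.

λ̂_MAP = 3.286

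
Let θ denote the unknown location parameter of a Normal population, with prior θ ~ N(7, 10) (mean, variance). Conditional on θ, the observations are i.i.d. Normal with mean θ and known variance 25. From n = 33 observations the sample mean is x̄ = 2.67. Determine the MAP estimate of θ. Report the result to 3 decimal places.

n = 33, x̄ = 2.67.
For a Normal prior and Normal likelihood with known variance, the posterior is Normal; its mode equals its mean, the precision-weighted average.
Prior precision 1/σ₀² = 1/10 = 0.1; data precision n/σ² = 33/25 = 1.32.
θ̂ = (0.1·7 + 1.32·2.67) / (0.1 + 1.32) = 4.2244/1.42 = 10561/3550 ≈ 2.975.

θ̂_MAP = 2.975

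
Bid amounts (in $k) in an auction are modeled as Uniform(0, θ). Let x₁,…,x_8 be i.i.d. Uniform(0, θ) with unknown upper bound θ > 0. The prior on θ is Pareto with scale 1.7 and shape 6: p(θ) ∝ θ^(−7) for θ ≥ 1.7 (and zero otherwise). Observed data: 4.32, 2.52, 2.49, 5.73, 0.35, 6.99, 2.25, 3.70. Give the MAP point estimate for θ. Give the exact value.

θ̂_MAP = 6.99

The Uniform(0, θ) likelihood is θ^(−n) for θ ≥ max(xᵢ), zero otherwise. Here max(xᵢ) = 6.99.
Posterior ∝ θ^(−7) · θ^(−8) = θ^(−15) on θ ≥ max(1.7, 6.99) = 6.99.
This density is strictly decreasing in θ, so the posterior mode lies at the lower boundary of the support.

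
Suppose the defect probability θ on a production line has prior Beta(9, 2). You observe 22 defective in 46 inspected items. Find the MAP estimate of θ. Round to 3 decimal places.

Prior: Beta(9, 2).
Data: 22 successes in 46 trials. The binomial likelihood contributes θ^22(1−θ)^24, so the posterior is Beta(9+22, 2+24) = Beta(31, 26).
For Beta(a, b) with a, b > 1 the mode is (a−1)/(a+b−2) = 30/55 ≈ 0.545.

θ̂_MAP = 0.545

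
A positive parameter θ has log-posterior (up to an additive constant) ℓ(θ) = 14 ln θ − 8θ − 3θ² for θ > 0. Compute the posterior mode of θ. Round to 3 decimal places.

θ̂_MAP = 1.000

ℓ'(θ) = 14/θ − 8 − 6θ. Setting this to zero and multiplying by θ: 6θ² + 8θ − 14 = 0.
θ = (−8 + √(8² + 4·6·14)) / (2·6) = (−8 + √400) / 12 = (−8 + 20)/12 = 1.
ℓ''(θ) = −14/θ² − 6 < 0, confirming a maximum.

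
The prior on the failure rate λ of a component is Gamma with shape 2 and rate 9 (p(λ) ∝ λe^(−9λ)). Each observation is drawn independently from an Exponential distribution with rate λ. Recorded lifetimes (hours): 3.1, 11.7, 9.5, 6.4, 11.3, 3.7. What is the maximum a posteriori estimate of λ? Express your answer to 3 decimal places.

The Exponential(rate=λ) likelihood is ∝ λ^n e^(−λΣtᵢ). Here n = 6 and Σtᵢ = 3.1 + 11.7 + 9.5 + 6.4 + 11.3 + 3.7 = 45.7.
Posterior ∝ λe^(−9λ) · λ^6e^(−45.7λ) = λ^7e^(−54.7λ), i.e. Gamma(8, 54.7).
Mode = (a−1)/b = 7/54.7 ≈ 0.128.

λ̂_MAP = 0.128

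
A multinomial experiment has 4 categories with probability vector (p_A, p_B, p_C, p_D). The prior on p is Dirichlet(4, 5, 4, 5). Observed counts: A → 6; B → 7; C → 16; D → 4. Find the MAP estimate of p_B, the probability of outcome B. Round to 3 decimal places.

MAP estimate of p_B = 0.234

The posterior is Dirichlet(αᵢ + nᵢ) = Dirichlet(10, 12, 20, 9).
For a Dirichlet(a₁,…,a_K) with all aᵢ > 1, the mode has j-th component (aⱼ − 1)/(Σaᵢ − K).
Here Σaᵢ = 51 and K = 4, so p_B = (12 − 1)/(51 − 4) = 11/47 ≈ 0.234.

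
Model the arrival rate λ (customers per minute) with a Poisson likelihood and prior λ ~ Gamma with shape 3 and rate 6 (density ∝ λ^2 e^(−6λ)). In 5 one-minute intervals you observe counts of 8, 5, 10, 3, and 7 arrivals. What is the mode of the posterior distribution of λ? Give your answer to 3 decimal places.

λ̂_MAP = 3.182

Σxᵢ = 8+5+10+3+7 = 33, with n = 5.
Posterior ∝ λ^2e^(−6λ) · λ^33e^(−5λ) = λ^35e^(−11λ), i.e. Gamma(shape=36, rate=11).
The mode of a Gamma(a, b) with a ≥ 1 (shape–rate) is (a−1)/b = 35/11 ≈ 3.182.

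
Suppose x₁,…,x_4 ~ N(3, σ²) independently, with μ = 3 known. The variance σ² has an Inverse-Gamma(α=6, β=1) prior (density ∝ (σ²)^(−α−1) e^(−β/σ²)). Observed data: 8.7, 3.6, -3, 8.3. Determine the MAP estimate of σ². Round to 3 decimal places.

Sum of squared deviations about the known mean: SS = (8.7−3)² + (3.6−3)² + (-3−3)² + (8.3−3)² = 96.94.
The Normal likelihood contributes (σ²)^(−n/2) exp(−SS/(2σ²)), so the posterior is Inverse-Gamma(α + n/2, β + SS/2) = Inverse-Gamma(8, 49.47).
The mode of Inverse-Gamma(a, b) is b/(a+1) = 49.47/9 ≈ 5.497.

σ̂²_MAP = 5.497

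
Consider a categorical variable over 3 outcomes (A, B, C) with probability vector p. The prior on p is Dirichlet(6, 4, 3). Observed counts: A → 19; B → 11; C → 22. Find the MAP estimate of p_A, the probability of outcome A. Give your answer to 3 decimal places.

MAP estimate of p_A = 0.387

The posterior is Dirichlet(αᵢ + nᵢ) = Dirichlet(25, 15, 25).
For a Dirichlet(a₁,…,a_K) with all aᵢ > 1, the mode has j-th component (aⱼ − 1)/(Σaᵢ − K).
Here Σaᵢ = 65 and K = 3, so p_A = (25 − 1)/(65 − 3) = 24/62 ≈ 0.387.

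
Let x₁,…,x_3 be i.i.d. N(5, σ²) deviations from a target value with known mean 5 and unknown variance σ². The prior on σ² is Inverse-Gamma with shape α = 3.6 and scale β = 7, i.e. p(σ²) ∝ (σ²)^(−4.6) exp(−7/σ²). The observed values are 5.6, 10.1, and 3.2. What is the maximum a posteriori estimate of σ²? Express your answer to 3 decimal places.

σ̂²_MAP = 3.575

Sum of squared deviations about the known mean: SS = (5.6−5)² + (10.1−5)² + (3.2−5)² = 29.61.
The Normal likelihood contributes (σ²)^(−n/2) exp(−SS/(2σ²)), so the posterior is Inverse-Gamma(α + n/2, β + SS/2) = Inverse-Gamma(5.1, 21.805).
The mode of Inverse-Gamma(a, b) is b/(a+1) = 21.805/6.1 ≈ 3.575.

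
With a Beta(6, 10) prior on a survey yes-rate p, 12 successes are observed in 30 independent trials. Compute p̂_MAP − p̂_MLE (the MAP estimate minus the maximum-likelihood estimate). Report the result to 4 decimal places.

Posterior is Beta(18, 28); MAP = (18−1)/(46−2) = 17/44 ≈ 0.38636.
MLE ignores the prior: p̂_MLE = k/n = 12/30 ≈ 0.40000.
Difference = 17/44 − 12/30 = -3/220 ≈ -0.0136.

MAP − MLE = -0.0136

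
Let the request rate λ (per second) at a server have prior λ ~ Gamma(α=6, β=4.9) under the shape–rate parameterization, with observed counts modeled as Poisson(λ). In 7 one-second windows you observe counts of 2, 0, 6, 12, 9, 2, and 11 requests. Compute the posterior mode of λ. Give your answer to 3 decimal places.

λ̂_MAP = 3.950

Σxᵢ = 2+0+6+12+9+2+11 = 42, with n = 7.
Posterior ∝ λ^5e^(−4.9λ) · λ^42e^(−7λ) = λ^47e^(−11.9λ), i.e. Gamma(shape=48, rate=11.9).
The mode of a Gamma(a, b) with a ≥ 1 (shape–rate) is (a−1)/b = 47/11.9 ≈ 3.950.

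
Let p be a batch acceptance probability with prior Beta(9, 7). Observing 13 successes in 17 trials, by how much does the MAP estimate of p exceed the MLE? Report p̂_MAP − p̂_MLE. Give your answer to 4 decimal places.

Posterior is Beta(22, 11); MAP = (22−1)/(33−2) = 21/31 ≈ 0.67742.
MLE ignores the prior: p̂_MLE = k/n = 13/17 ≈ 0.76471.
Difference = 21/31 − 13/17 = -46/527 ≈ -0.0873.

MAP − MLE = -0.0873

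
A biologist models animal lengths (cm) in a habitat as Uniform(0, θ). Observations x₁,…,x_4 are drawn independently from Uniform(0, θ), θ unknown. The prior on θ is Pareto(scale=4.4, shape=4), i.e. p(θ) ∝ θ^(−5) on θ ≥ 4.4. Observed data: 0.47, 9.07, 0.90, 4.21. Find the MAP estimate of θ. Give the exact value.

θ̂_MAP = 9.07

The Uniform(0, θ) likelihood is θ^(−n) for θ ≥ max(xᵢ), zero otherwise. Here max(xᵢ) = 9.07.
Posterior ∝ θ^(−5) · θ^(−4) = θ^(−9) on θ ≥ max(4.4, 9.07) = 9.07.
This density is strictly decreasing in θ, so the posterior mode lies at the lower boundary of the support.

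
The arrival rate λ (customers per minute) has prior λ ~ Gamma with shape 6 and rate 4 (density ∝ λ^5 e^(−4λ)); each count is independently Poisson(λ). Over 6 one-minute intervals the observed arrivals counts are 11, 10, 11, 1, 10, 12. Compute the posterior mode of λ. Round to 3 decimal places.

λ̂_MAP = 6.000

Σxᵢ = 11+10+11+1+10+12 = 55, with n = 6.
Posterior ∝ λ^5e^(−4λ) · λ^55e^(−6λ) = λ^60e^(−10λ), i.e. Gamma(shape=61, rate=10).
The mode of a Gamma(a, b) with a ≥ 1 (shape–rate) is (a−1)/b = 60/10 ≈ 6.000.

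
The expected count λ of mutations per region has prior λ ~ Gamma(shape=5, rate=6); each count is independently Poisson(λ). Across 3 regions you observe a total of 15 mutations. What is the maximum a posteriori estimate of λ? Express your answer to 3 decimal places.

λ̂_MAP = 2.111

Σxᵢ = 15, n = 3.
Posterior ∝ λ^4e^(−6λ) · λ^15e^(−3λ) = λ^19e^(−9λ), i.e. Gamma(shape=20, rate=9).
The mode of a Gamma(a, b) with a ≥ 1 (shape–rate) is (a−1)/b = 19/9 ≈ 2.111.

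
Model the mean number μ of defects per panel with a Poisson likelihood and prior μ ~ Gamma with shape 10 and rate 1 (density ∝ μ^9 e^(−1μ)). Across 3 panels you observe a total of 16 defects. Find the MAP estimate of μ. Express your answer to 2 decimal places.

Σxᵢ = 16, n = 3.
Posterior ∝ μ^9e^(−1μ) · μ^16e^(−3μ) = μ^25e^(−4μ), i.e. Gamma(shape=26, rate=4).
The mode of a Gamma(a, b) with a ≥ 1 (shape–rate) is (a−1)/b = 25/4 ≈ 6.25.

μ̂_MAP = 6.25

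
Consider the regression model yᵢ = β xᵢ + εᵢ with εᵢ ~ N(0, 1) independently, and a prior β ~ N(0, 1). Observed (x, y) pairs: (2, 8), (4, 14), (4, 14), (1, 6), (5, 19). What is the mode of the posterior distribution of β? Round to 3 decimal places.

β̂_MAP = 3.635

log p(β | y) = −Σ(yᵢ − βxᵢ)²/(2·1) − β²/(2·1) + const.
Setting the derivative to zero: Σxᵢ(yᵢ − βxᵢ)/1 − β/1 = 0, so β = Σxᵢyᵢ / (Σxᵢ² + σ²/τ²).
Σxᵢyᵢ = 2·8 + 4·14 + 4·14 + 1·6 + 5·19 = 229; Σxᵢ² = 62; σ²/τ² = 1.
β̂_MAP = 229 / (62 + 1) = 229/63 ≈ 3.635.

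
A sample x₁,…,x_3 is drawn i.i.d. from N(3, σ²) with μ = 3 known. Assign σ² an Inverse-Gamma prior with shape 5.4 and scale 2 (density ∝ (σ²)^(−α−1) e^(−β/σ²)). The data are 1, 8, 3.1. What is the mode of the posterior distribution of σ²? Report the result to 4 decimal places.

Sum of squared deviations about the known mean: SS = (1−3)² + (8−3)² + (3.1−3)² = 29.01.
The Normal likelihood contributes (σ²)^(−n/2) exp(−SS/(2σ²)), so the posterior is Inverse-Gamma(α + n/2, β + SS/2) = Inverse-Gamma(6.9, 16.505).
The mode of Inverse-Gamma(a, b) is b/(a+1) = 16.505/7.9 ≈ 2.0892.

σ̂²_MAP = 2.0892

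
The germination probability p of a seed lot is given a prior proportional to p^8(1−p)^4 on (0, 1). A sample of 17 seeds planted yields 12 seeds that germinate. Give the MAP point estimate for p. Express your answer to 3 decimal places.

The prior density ∝ p^8(1−p)^4 is the kernel of Beta(9, 5).
Data: 12 successes in 17 trials. The binomial likelihood contributes p^12(1−p)^5, so the posterior is Beta(9+12, 5+5) = Beta(21, 10).
For Beta(a, b) with a, b > 1 the mode is (a−1)/(a+b−2) = 20/29 ≈ 0.690.

p̂_MAP = 0.690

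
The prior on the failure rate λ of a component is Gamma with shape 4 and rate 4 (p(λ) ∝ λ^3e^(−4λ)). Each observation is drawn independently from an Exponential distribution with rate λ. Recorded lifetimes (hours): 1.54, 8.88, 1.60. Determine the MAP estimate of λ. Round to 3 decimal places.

λ̂_MAP = 0.375

The Exponential(rate=λ) likelihood is ∝ λ^n e^(−λΣtᵢ). Here n = 3 and Σtᵢ = 1.54 + 8.88 + 1.60 = 12.02.
Posterior ∝ λ^3e^(−4λ) · λ^3e^(−12.02λ) = λ^6e^(−16.02λ), i.e. Gamma(7, 16.02).
Mode = (a−1)/b = 6/16.02 ≈ 0.375.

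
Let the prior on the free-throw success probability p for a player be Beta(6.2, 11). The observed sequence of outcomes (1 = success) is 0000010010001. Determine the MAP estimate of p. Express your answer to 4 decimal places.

Prior: Beta(6.2, 11).
Data: 3 successes in 13 trials (from the sequence). The binomial likelihood contributes p^3(1−p)^10, so the posterior is Beta(6.2+3, 11+10) = Beta(9.2, 21).
For Beta(a, b) with a, b > 1 the mode is (a−1)/(a+b−2) = 8.2/28.2 ≈ 0.2908.

p̂_MAP = 0.2908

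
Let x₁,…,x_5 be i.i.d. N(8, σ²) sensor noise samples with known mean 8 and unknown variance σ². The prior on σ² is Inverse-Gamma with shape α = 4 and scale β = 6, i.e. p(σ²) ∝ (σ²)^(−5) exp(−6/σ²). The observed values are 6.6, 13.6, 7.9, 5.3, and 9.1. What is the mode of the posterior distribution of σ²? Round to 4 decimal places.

σ̂²_MAP = 3.5887

Sum of squared deviations about the known mean: SS = (6.6−8)² + (13.6−8)² + (7.9−8)² + (5.3−8)² + (9.1−8)² = 41.83.
The Normal likelihood contributes (σ²)^(−n/2) exp(−SS/(2σ²)), so the posterior is Inverse-Gamma(α + n/2, β + SS/2) = Inverse-Gamma(6.5, 26.915).
The mode of Inverse-Gamma(a, b) is b/(a+1) = 26.915/7.5 ≈ 3.5887.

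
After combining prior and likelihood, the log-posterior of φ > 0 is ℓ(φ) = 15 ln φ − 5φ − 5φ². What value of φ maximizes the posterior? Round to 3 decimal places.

φ̂_MAP = 1.000

ℓ'(φ) = 15/φ − 5 − 10φ. Setting this to zero and multiplying by φ: 10φ² + 5φ − 15 = 0.
φ = (−5 + √(5² + 4·10·15)) / (2·10) = (−5 + √625) / 20 = (−5 + 25)/20 = 1.
ℓ''(φ) = −15/φ² − 10 < 0, confirming a maximum.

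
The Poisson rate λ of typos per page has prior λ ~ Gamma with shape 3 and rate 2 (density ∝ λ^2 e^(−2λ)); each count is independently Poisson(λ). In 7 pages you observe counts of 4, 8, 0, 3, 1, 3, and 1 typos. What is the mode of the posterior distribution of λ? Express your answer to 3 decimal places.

λ̂_MAP = 2.444

Σxᵢ = 4+8+0+3+1+3+1 = 20, with n = 7.
Posterior ∝ λ^2e^(−2λ) · λ^20e^(−7λ) = λ^22e^(−9λ), i.e. Gamma(shape=23, rate=9).
The mode of a Gamma(a, b) with a ≥ 1 (shape–rate) is (a−1)/b = 22/9 ≈ 2.444.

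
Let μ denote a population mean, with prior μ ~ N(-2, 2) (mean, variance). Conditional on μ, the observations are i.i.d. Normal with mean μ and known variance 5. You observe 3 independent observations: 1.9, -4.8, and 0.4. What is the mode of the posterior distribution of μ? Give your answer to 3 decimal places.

n = 3; x̄ = (1.9 + (-4.8) + 0.4)/3 = -2.5/3 = -5/6 ≈ -0.8333.
For a Normal prior and Normal likelihood with known variance, the posterior is Normal; its mode equals its mean, the precision-weighted average.
Prior precision 1/σ₀² = 1/2 = 0.5; data precision n/σ² = 3/5 = 0.6.
μ̂ = (0.5·(-2) + 0.6·(-5/6)) / (0.5 + 0.6) = (-1.5)/1.1 = -15/11 ≈ -1.364.

μ̂_MAP = -1.364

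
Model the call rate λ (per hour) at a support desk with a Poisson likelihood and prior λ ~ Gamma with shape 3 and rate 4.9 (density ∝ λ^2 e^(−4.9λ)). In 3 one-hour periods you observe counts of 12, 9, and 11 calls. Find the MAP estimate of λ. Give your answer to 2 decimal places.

λ̂_MAP = 4.30

Σxᵢ = 12+9+11 = 32, with n = 3.
Posterior ∝ λ^2e^(−4.9λ) · λ^32e^(−3λ) = λ^34e^(−7.9λ), i.e. Gamma(shape=35, rate=7.9).
The mode of a Gamma(a, b) with a ≥ 1 (shape–rate) is (a−1)/b = 34/7.9 ≈ 4.30.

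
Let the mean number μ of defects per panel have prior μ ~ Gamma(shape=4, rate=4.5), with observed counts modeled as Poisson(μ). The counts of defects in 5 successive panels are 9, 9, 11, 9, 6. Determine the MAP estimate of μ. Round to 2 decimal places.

Σxᵢ = 9+9+11+9+6 = 44, with n = 5.
Posterior ∝ μ^3e^(−4.5μ) · μ^44e^(−5μ) = μ^47e^(−9.5μ), i.e. Gamma(shape=48, rate=9.5).
The mode of a Gamma(a, b) with a ≥ 1 (shape–rate) is (a−1)/b = 47/9.5 ≈ 4.95.

μ̂_MAP = 4.95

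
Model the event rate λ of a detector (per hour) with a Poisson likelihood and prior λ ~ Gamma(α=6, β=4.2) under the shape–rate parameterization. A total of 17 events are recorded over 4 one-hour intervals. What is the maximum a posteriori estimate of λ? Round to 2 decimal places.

Σxᵢ = 17, n = 4.
Posterior ∝ λ^5e^(−4.2λ) · λ^17e^(−4λ) = λ^22e^(−8.2λ), i.e. Gamma(shape=23, rate=8.2).
The mode of a Gamma(a, b) with a ≥ 1 (shape–rate) is (a−1)/b = 22/8.2 ≈ 2.68.

λ̂_MAP = 2.68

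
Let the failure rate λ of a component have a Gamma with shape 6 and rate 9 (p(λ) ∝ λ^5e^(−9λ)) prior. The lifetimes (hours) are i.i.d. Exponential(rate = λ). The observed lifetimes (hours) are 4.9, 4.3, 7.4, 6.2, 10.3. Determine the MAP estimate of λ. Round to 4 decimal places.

The Exponential(rate=λ) likelihood is ∝ λ^n e^(−λΣtᵢ). Here n = 5 and Σtᵢ = 4.9 + 4.3 + 7.4 + 6.2 + 10.3 = 33.1.
Posterior ∝ λ^5e^(−9λ) · λ^5e^(−33.1λ) = λ^10e^(−42.1λ), i.e. Gamma(11, 42.1).
Mode = (a−1)/b = 10/42.1 ≈ 0.2375.

λ̂_MAP = 0.2375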